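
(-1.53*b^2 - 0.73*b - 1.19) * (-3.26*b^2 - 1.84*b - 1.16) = 4.9878*b^4 + 5.195*b^3 + 6.9974*b^2 + 3.0364*b + 1.3804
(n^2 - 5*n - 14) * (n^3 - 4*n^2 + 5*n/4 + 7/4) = n^5 - 9*n^4 + 29*n^3/4 + 103*n^2/2 - 105*n/4 - 49/2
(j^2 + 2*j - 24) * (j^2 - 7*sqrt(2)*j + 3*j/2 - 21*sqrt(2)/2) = j^4 - 7*sqrt(2)*j^3 + 7*j^3/2 - 49*sqrt(2)*j^2/2 - 21*j^2 - 36*j + 147*sqrt(2)*j + 252*sqrt(2)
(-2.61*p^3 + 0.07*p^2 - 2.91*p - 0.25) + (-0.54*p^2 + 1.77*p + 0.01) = -2.61*p^3 - 0.47*p^2 - 1.14*p - 0.24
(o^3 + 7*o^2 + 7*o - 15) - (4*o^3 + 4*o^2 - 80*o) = -3*o^3 + 3*o^2 + 87*o - 15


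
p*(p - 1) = p^2 - p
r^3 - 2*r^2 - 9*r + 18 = (r - 3)*(r - 2)*(r + 3)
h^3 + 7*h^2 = h^2*(h + 7)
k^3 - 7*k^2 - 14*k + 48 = (k - 8)*(k - 2)*(k + 3)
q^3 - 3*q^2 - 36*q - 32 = (q - 8)*(q + 1)*(q + 4)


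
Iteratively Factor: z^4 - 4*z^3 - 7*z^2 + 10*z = (z + 2)*(z^3 - 6*z^2 + 5*z) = z*(z + 2)*(z^2 - 6*z + 5) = z*(z - 1)*(z + 2)*(z - 5)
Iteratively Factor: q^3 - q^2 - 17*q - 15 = (q - 5)*(q^2 + 4*q + 3) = (q - 5)*(q + 3)*(q + 1)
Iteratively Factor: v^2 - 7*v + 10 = (v - 5)*(v - 2)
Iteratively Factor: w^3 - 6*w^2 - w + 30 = (w - 5)*(w^2 - w - 6) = (w - 5)*(w + 2)*(w - 3)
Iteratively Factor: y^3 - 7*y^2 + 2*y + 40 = (y - 5)*(y^2 - 2*y - 8) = (y - 5)*(y + 2)*(y - 4)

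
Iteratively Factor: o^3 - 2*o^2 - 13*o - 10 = (o + 1)*(o^2 - 3*o - 10) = (o - 5)*(o + 1)*(o + 2)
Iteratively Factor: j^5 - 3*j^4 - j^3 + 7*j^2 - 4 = (j - 2)*(j^4 - j^3 - 3*j^2 + j + 2) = (j - 2)*(j + 1)*(j^3 - 2*j^2 - j + 2) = (j - 2)^2*(j + 1)*(j^2 - 1) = (j - 2)^2*(j - 1)*(j + 1)*(j + 1)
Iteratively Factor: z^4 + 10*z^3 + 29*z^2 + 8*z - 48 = (z + 4)*(z^3 + 6*z^2 + 5*z - 12) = (z - 1)*(z + 4)*(z^2 + 7*z + 12) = (z - 1)*(z + 4)^2*(z + 3)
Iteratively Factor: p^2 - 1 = (p - 1)*(p + 1)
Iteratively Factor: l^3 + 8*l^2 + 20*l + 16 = (l + 2)*(l^2 + 6*l + 8) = (l + 2)^2*(l + 4)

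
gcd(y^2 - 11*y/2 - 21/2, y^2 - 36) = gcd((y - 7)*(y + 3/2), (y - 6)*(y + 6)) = 1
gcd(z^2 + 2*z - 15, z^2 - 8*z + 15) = z - 3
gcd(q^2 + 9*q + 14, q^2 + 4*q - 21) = q + 7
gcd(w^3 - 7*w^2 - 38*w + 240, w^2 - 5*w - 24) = w - 8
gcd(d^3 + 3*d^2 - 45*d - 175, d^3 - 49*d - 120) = d + 5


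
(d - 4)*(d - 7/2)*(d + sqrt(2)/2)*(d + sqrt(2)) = d^4 - 15*d^3/2 + 3*sqrt(2)*d^3/2 - 45*sqrt(2)*d^2/4 + 15*d^2 - 15*d/2 + 21*sqrt(2)*d + 14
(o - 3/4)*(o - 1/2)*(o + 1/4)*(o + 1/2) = o^4 - o^3/2 - 7*o^2/16 + o/8 + 3/64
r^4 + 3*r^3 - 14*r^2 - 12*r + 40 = (r - 2)^2*(r + 2)*(r + 5)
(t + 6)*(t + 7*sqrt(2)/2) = t^2 + 7*sqrt(2)*t/2 + 6*t + 21*sqrt(2)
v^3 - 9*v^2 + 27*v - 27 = (v - 3)^3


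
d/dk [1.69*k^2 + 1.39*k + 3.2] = 3.38*k + 1.39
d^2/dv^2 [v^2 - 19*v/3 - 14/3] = 2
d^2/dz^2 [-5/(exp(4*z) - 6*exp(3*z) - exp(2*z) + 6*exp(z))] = 10*((exp(3*z) - 6*exp(2*z) - exp(z) + 6)*(8*exp(3*z) - 27*exp(2*z) - 2*exp(z) + 3) - 4*(2*exp(3*z) - 9*exp(2*z) - exp(z) + 3)^2)*exp(-z)/(exp(3*z) - 6*exp(2*z) - exp(z) + 6)^3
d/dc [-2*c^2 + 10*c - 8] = 10 - 4*c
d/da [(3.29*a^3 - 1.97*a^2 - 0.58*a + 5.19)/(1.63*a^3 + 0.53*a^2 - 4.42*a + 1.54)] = (4.9548*a^4 - 27.1928*a^3 - 1.1645*a^2 - 11.569*a + 22.0466)/(2.6569*a^6 + 1.7278*a^5 - 14.1283*a^4 + 0.335199999999999*a^3 + 21.1688*a^2 - 13.6136*a + 2.3716)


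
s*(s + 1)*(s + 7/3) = s^3 + 10*s^2/3 + 7*s/3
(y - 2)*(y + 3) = y^2 + y - 6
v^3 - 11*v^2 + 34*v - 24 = (v - 6)*(v - 4)*(v - 1)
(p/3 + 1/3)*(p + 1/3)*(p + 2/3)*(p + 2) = p^4/3 + 4*p^3/3 + 47*p^2/27 + 8*p/9 + 4/27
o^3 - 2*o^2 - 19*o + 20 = (o - 5)*(o - 1)*(o + 4)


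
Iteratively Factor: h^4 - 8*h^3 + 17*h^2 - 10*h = (h - 5)*(h^3 - 3*h^2 + 2*h) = (h - 5)*(h - 2)*(h^2 - h) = h*(h - 5)*(h - 2)*(h - 1)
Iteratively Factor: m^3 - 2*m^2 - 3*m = (m)*(m^2 - 2*m - 3) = m*(m + 1)*(m - 3)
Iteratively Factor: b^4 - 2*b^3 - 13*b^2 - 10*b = (b - 5)*(b^3 + 3*b^2 + 2*b) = (b - 5)*(b + 2)*(b^2 + b) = (b - 5)*(b + 1)*(b + 2)*(b)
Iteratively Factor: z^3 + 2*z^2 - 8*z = (z - 2)*(z^2 + 4*z) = (z - 2)*(z + 4)*(z)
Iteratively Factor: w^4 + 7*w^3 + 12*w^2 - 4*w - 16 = (w + 2)*(w^3 + 5*w^2 + 2*w - 8) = (w + 2)^2*(w^2 + 3*w - 4) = (w - 1)*(w + 2)^2*(w + 4)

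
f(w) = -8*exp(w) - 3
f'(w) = -8*exp(w)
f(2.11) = -68.99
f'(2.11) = -65.99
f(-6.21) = -3.02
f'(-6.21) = -0.02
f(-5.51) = -3.03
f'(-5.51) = -0.03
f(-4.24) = -3.12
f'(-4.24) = -0.12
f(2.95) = -155.85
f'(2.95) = -152.85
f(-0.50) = -7.85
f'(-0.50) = -4.85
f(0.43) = -15.30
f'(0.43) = -12.30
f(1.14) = -28.01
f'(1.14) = -25.01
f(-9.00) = -3.00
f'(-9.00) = 0.00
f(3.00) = -163.68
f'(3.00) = -160.68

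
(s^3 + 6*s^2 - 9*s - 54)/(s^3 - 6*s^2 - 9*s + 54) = (s + 6)/(s - 6)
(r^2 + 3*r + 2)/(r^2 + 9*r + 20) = (r^2 + 3*r + 2)/(r^2 + 9*r + 20)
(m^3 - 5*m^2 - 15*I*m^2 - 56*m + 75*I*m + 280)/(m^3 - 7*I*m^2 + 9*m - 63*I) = (m^2 - m*(5 + 8*I) + 40*I)/(m^2 + 9)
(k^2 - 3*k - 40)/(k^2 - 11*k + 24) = (k + 5)/(k - 3)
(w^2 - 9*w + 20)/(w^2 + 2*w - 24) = (w - 5)/(w + 6)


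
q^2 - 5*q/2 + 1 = (q - 2)*(q - 1/2)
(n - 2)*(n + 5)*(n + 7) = n^3 + 10*n^2 + 11*n - 70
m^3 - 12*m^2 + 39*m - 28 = (m - 7)*(m - 4)*(m - 1)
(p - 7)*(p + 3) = p^2 - 4*p - 21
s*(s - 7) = s^2 - 7*s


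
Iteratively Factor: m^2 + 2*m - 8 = (m - 2)*(m + 4)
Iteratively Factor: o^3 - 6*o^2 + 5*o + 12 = (o + 1)*(o^2 - 7*o + 12) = (o - 3)*(o + 1)*(o - 4)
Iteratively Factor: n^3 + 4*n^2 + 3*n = (n + 3)*(n^2 + n) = (n + 1)*(n + 3)*(n)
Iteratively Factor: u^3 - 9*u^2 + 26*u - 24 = (u - 3)*(u^2 - 6*u + 8) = (u - 3)*(u - 2)*(u - 4)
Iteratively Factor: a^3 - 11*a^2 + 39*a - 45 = (a - 5)*(a^2 - 6*a + 9) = (a - 5)*(a - 3)*(a - 3)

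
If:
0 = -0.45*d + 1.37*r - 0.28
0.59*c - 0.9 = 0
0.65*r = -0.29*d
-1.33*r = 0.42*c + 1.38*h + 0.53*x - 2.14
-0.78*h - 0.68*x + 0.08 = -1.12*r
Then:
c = 1.53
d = -0.26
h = 1.53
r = 0.12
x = -1.44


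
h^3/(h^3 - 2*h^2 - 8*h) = h^2/(h^2 - 2*h - 8)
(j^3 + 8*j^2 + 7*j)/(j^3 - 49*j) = (j + 1)/(j - 7)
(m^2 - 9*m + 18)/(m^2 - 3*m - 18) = (m - 3)/(m + 3)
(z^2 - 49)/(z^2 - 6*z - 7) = (z + 7)/(z + 1)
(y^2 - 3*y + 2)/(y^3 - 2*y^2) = (y - 1)/y^2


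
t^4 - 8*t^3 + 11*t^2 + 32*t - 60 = (t - 5)*(t - 3)*(t - 2)*(t + 2)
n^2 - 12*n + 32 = (n - 8)*(n - 4)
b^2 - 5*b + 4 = (b - 4)*(b - 1)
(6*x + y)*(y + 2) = 6*x*y + 12*x + y^2 + 2*y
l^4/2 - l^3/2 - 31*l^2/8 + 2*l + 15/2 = (l/2 + 1)*(l - 5/2)*(l - 2)*(l + 3/2)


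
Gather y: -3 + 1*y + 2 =y - 1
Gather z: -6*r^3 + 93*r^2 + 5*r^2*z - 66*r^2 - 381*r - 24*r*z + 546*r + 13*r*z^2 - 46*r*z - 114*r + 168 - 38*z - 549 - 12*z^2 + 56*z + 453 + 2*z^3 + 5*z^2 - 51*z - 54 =-6*r^3 + 27*r^2 + 51*r + 2*z^3 + z^2*(13*r - 7) + z*(5*r^2 - 70*r - 33) + 18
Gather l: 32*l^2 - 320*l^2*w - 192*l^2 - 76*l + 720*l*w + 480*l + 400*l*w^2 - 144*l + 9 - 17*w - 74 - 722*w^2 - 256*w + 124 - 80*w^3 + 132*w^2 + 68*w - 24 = l^2*(-320*w - 160) + l*(400*w^2 + 720*w + 260) - 80*w^3 - 590*w^2 - 205*w + 35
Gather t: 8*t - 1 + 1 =8*t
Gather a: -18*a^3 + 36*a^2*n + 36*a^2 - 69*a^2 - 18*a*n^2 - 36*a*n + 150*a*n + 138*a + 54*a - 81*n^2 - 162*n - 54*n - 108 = -18*a^3 + a^2*(36*n - 33) + a*(-18*n^2 + 114*n + 192) - 81*n^2 - 216*n - 108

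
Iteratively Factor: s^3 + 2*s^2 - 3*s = (s + 3)*(s^2 - s) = s*(s + 3)*(s - 1)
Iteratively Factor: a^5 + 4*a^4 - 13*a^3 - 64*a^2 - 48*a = (a + 4)*(a^4 - 13*a^2 - 12*a) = a*(a + 4)*(a^3 - 13*a - 12) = a*(a + 1)*(a + 4)*(a^2 - a - 12) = a*(a - 4)*(a + 1)*(a + 4)*(a + 3)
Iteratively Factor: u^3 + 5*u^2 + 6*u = (u)*(u^2 + 5*u + 6) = u*(u + 2)*(u + 3)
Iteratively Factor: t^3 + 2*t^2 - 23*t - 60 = (t + 3)*(t^2 - t - 20) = (t + 3)*(t + 4)*(t - 5)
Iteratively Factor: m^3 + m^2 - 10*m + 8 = (m - 2)*(m^2 + 3*m - 4) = (m - 2)*(m - 1)*(m + 4)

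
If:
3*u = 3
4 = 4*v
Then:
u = 1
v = 1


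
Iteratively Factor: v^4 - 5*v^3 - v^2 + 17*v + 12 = (v + 1)*(v^3 - 6*v^2 + 5*v + 12) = (v + 1)^2*(v^2 - 7*v + 12) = (v - 4)*(v + 1)^2*(v - 3)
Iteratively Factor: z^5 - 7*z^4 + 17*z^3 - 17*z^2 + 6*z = (z - 2)*(z^4 - 5*z^3 + 7*z^2 - 3*z) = (z - 3)*(z - 2)*(z^3 - 2*z^2 + z) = (z - 3)*(z - 2)*(z - 1)*(z^2 - z) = z*(z - 3)*(z - 2)*(z - 1)*(z - 1)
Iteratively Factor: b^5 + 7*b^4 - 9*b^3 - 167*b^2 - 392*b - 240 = (b + 3)*(b^4 + 4*b^3 - 21*b^2 - 104*b - 80) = (b + 1)*(b + 3)*(b^3 + 3*b^2 - 24*b - 80) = (b - 5)*(b + 1)*(b + 3)*(b^2 + 8*b + 16) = (b - 5)*(b + 1)*(b + 3)*(b + 4)*(b + 4)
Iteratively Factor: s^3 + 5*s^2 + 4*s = (s + 1)*(s^2 + 4*s) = s*(s + 1)*(s + 4)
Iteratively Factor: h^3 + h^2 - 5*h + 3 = (h - 1)*(h^2 + 2*h - 3) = (h - 1)^2*(h + 3)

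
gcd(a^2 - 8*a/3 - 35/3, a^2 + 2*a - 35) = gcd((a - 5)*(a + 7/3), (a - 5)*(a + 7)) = a - 5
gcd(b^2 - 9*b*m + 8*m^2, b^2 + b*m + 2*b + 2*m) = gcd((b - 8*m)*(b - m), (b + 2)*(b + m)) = 1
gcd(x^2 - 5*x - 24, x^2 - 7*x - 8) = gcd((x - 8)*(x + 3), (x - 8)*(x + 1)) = x - 8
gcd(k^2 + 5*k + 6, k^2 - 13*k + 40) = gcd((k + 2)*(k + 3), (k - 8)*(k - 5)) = 1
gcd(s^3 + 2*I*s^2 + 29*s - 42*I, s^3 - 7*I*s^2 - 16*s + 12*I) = s^2 - 5*I*s - 6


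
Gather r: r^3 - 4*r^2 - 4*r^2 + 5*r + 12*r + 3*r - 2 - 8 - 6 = r^3 - 8*r^2 + 20*r - 16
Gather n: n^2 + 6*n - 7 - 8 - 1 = n^2 + 6*n - 16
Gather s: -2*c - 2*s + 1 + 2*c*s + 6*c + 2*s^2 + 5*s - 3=4*c + 2*s^2 + s*(2*c + 3) - 2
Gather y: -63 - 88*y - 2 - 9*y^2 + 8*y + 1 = -9*y^2 - 80*y - 64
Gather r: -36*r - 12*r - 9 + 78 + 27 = 96 - 48*r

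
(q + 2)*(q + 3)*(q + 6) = q^3 + 11*q^2 + 36*q + 36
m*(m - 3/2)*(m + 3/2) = m^3 - 9*m/4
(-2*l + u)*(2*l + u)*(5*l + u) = -20*l^3 - 4*l^2*u + 5*l*u^2 + u^3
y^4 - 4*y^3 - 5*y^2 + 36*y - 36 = (y - 3)*(y - 2)^2*(y + 3)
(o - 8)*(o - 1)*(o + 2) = o^3 - 7*o^2 - 10*o + 16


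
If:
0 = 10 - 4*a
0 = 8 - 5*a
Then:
No Solution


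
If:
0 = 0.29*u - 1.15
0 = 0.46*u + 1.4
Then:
No Solution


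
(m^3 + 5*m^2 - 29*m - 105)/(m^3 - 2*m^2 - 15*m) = (m + 7)/m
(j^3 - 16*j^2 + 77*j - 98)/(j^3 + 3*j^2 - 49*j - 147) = (j^2 - 9*j + 14)/(j^2 + 10*j + 21)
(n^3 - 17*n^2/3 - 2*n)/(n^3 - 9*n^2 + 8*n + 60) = n*(3*n + 1)/(3*(n^2 - 3*n - 10))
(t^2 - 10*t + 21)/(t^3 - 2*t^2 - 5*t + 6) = (t - 7)/(t^2 + t - 2)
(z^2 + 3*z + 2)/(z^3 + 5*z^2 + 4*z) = (z + 2)/(z*(z + 4))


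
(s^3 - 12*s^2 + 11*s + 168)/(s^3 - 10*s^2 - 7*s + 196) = (s^2 - 5*s - 24)/(s^2 - 3*s - 28)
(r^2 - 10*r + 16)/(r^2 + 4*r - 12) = (r - 8)/(r + 6)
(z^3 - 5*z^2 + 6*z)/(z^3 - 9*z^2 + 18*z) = (z - 2)/(z - 6)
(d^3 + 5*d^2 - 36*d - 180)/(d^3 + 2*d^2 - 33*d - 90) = (d + 6)/(d + 3)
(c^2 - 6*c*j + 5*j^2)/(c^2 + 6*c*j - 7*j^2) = (c - 5*j)/(c + 7*j)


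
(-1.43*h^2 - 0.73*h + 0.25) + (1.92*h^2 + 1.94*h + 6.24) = 0.49*h^2 + 1.21*h + 6.49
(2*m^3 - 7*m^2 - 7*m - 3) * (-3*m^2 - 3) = -6*m^5 + 21*m^4 + 15*m^3 + 30*m^2 + 21*m + 9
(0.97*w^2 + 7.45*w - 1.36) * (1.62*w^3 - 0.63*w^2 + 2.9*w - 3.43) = 1.5714*w^5 + 11.4579*w^4 - 4.0837*w^3 + 19.1347*w^2 - 29.4975*w + 4.6648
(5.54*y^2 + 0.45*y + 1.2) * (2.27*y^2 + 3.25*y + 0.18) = 12.5758*y^4 + 19.0265*y^3 + 5.1837*y^2 + 3.981*y + 0.216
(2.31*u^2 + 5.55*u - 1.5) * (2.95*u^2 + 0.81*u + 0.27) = 6.8145*u^4 + 18.2436*u^3 + 0.694199999999999*u^2 + 0.2835*u - 0.405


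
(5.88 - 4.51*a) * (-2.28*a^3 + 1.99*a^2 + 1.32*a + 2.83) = 10.2828*a^4 - 22.3813*a^3 + 5.748*a^2 - 5.0017*a + 16.6404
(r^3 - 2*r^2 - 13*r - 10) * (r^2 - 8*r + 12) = r^5 - 10*r^4 + 15*r^3 + 70*r^2 - 76*r - 120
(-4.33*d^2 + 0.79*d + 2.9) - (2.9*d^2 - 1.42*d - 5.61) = -7.23*d^2 + 2.21*d + 8.51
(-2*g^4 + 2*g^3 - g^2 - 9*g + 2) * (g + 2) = -2*g^5 - 2*g^4 + 3*g^3 - 11*g^2 - 16*g + 4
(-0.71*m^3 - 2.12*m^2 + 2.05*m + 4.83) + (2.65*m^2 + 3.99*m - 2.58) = -0.71*m^3 + 0.53*m^2 + 6.04*m + 2.25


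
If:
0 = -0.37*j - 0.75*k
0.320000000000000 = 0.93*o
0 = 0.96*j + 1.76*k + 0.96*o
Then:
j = -3.60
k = 1.78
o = 0.34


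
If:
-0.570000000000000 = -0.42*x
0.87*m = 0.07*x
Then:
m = 0.11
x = 1.36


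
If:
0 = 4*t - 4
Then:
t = 1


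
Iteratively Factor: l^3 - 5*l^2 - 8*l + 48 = (l - 4)*(l^2 - l - 12) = (l - 4)^2*(l + 3)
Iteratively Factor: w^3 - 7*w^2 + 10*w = (w)*(w^2 - 7*w + 10) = w*(w - 5)*(w - 2)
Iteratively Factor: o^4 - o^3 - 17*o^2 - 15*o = (o + 1)*(o^3 - 2*o^2 - 15*o) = (o - 5)*(o + 1)*(o^2 + 3*o) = o*(o - 5)*(o + 1)*(o + 3)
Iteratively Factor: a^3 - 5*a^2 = (a)*(a^2 - 5*a) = a^2*(a - 5)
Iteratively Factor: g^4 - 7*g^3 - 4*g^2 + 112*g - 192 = (g - 4)*(g^3 - 3*g^2 - 16*g + 48) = (g - 4)*(g + 4)*(g^2 - 7*g + 12) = (g - 4)^2*(g + 4)*(g - 3)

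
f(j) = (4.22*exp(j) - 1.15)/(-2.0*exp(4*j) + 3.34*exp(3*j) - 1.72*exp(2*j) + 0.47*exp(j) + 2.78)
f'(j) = (4.22*exp(j) - 1.15)*(8.0*exp(4*j) - 10.02*exp(3*j) + 3.44*exp(2*j) - 0.47*exp(j))/(-2.0*exp(4*j) + 3.34*exp(3*j) - 1.72*exp(2*j) + 0.47*exp(j) + 2.78)^2 + 4.22*exp(j)/(-2.0*exp(4*j) + 3.34*exp(3*j) - 1.72*exp(2*j) + 0.47*exp(j) + 2.78) = (25.32*exp(4*j) - 37.3896*exp(3*j) + 18.7814*exp(2*j) - 3.956*exp(j) + 12.2721)*exp(j)/(4.0*exp(8*j) - 13.36*exp(7*j) + 18.0356*exp(6*j) - 13.3696*exp(5*j) - 5.022*exp(4*j) + 16.9536*exp(3*j) - 9.3423*exp(2*j) + 2.6132*exp(j) + 7.7284)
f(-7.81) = -0.41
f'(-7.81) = 0.00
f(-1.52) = -0.08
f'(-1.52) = 0.33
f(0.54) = -3.13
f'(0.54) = 41.54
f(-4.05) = -0.39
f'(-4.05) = 0.03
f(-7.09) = -0.41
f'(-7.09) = 0.00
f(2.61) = -0.00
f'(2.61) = 0.00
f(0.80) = -0.49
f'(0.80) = 2.37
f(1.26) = -0.08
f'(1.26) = 0.27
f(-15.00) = -0.41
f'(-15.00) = 0.00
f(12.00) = 0.00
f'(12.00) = 0.00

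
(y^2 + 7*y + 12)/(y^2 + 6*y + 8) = (y + 3)/(y + 2)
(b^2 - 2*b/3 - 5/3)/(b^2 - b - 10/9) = 3*(b + 1)/(3*b + 2)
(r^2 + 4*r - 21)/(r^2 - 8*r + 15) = (r + 7)/(r - 5)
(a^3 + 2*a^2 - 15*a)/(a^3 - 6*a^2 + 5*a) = (a^2 + 2*a - 15)/(a^2 - 6*a + 5)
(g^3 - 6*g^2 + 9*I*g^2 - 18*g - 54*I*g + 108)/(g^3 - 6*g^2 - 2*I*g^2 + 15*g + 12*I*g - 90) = (g + 6*I)/(g - 5*I)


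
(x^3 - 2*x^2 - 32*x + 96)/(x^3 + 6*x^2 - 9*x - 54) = (x^2 - 8*x + 16)/(x^2 - 9)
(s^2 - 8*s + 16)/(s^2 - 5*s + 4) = (s - 4)/(s - 1)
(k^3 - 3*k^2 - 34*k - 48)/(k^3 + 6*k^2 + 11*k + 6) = (k - 8)/(k + 1)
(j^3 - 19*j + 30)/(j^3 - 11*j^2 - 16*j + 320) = (j^2 - 5*j + 6)/(j^2 - 16*j + 64)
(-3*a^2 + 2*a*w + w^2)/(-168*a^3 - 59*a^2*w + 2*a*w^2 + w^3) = (-a + w)/(-56*a^2 - a*w + w^2)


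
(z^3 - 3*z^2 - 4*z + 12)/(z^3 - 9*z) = (z^2 - 4)/(z*(z + 3))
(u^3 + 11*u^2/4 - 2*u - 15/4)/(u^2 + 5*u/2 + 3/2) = (4*u^2 + 7*u - 15)/(2*(2*u + 3))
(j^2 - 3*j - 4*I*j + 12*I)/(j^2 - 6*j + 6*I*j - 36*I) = (j^2 - j*(3 + 4*I) + 12*I)/(j^2 + 6*j*(-1 + I) - 36*I)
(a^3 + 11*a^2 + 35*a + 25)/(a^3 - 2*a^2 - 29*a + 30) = (a^2 + 6*a + 5)/(a^2 - 7*a + 6)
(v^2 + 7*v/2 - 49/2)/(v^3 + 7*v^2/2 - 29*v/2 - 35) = (v + 7)/(v^2 + 7*v + 10)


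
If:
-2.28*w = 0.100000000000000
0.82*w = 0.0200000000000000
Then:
No Solution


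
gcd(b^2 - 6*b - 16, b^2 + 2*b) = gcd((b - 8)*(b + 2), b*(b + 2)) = b + 2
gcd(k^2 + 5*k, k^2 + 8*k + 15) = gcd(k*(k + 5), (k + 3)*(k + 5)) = k + 5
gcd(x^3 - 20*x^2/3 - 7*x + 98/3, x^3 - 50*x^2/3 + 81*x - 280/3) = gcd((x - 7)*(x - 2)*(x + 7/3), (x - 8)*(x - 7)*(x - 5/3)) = x - 7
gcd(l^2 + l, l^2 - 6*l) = l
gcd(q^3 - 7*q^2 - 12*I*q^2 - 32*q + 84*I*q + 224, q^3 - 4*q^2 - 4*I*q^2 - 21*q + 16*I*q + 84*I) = q^2 + q*(-7 - 4*I) + 28*I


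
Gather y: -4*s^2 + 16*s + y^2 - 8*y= -4*s^2 + 16*s + y^2 - 8*y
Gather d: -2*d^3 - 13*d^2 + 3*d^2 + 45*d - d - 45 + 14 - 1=-2*d^3 - 10*d^2 + 44*d - 32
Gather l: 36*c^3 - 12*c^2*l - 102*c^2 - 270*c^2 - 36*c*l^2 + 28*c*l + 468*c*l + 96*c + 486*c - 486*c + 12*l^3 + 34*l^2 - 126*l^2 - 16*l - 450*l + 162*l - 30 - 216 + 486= 36*c^3 - 372*c^2 + 96*c + 12*l^3 + l^2*(-36*c - 92) + l*(-12*c^2 + 496*c - 304) + 240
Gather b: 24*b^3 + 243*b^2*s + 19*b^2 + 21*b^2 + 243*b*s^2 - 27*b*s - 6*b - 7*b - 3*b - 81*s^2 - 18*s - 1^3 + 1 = 24*b^3 + b^2*(243*s + 40) + b*(243*s^2 - 27*s - 16) - 81*s^2 - 18*s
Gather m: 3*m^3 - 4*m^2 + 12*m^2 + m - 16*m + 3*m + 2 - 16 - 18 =3*m^3 + 8*m^2 - 12*m - 32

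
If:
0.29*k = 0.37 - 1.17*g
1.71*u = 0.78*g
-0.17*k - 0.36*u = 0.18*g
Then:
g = 0.63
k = -1.29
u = 0.29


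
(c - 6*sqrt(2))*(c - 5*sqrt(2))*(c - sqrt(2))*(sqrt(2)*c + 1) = sqrt(2)*c^4 - 23*c^3 + 70*sqrt(2)*c^2 - 38*c - 60*sqrt(2)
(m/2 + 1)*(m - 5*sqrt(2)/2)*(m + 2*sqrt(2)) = m^3/2 - sqrt(2)*m^2/4 + m^2 - 5*m - sqrt(2)*m/2 - 10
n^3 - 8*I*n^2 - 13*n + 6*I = (n - 6*I)*(n - I)^2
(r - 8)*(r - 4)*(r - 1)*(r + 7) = r^4 - 6*r^3 - 47*r^2 + 276*r - 224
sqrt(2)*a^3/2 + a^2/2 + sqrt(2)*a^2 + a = a*(a + 2)*(sqrt(2)*a/2 + 1/2)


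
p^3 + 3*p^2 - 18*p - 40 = (p - 4)*(p + 2)*(p + 5)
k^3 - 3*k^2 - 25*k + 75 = (k - 5)*(k - 3)*(k + 5)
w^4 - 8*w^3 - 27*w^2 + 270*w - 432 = (w - 8)*(w - 3)^2*(w + 6)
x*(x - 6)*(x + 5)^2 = x^4 + 4*x^3 - 35*x^2 - 150*x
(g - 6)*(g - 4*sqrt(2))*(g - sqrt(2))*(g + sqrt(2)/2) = g^4 - 9*sqrt(2)*g^3/2 - 6*g^3 + 3*g^2 + 27*sqrt(2)*g^2 - 18*g + 4*sqrt(2)*g - 24*sqrt(2)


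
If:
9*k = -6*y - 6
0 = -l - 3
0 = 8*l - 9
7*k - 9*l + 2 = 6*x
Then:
No Solution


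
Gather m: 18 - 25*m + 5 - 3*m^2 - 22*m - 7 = -3*m^2 - 47*m + 16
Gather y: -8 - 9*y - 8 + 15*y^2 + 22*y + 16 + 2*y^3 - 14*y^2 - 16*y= 2*y^3 + y^2 - 3*y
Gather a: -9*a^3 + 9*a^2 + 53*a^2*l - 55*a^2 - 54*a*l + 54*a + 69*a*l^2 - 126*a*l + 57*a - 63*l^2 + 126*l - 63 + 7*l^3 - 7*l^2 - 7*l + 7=-9*a^3 + a^2*(53*l - 46) + a*(69*l^2 - 180*l + 111) + 7*l^3 - 70*l^2 + 119*l - 56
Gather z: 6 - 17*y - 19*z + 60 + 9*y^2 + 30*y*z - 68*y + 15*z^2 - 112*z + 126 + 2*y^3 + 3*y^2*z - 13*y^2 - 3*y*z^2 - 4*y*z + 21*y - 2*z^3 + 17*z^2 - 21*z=2*y^3 - 4*y^2 - 64*y - 2*z^3 + z^2*(32 - 3*y) + z*(3*y^2 + 26*y - 152) + 192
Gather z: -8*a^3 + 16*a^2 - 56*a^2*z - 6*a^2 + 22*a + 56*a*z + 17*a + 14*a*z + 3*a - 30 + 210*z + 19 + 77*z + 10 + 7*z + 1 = -8*a^3 + 10*a^2 + 42*a + z*(-56*a^2 + 70*a + 294)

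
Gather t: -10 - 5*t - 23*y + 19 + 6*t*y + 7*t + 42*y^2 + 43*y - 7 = t*(6*y + 2) + 42*y^2 + 20*y + 2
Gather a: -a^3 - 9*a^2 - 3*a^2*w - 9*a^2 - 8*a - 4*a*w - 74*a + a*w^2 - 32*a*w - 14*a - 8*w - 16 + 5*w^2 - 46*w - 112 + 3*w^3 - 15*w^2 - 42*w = -a^3 + a^2*(-3*w - 18) + a*(w^2 - 36*w - 96) + 3*w^3 - 10*w^2 - 96*w - 128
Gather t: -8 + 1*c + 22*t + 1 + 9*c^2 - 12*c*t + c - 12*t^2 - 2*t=9*c^2 + 2*c - 12*t^2 + t*(20 - 12*c) - 7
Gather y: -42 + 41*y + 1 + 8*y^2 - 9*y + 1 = 8*y^2 + 32*y - 40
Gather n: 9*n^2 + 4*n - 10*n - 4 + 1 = 9*n^2 - 6*n - 3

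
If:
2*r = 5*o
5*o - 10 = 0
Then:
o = 2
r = 5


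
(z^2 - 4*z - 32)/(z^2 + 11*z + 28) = (z - 8)/(z + 7)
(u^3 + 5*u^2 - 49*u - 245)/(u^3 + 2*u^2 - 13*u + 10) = (u^2 - 49)/(u^2 - 3*u + 2)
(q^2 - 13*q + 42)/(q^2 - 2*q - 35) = (q - 6)/(q + 5)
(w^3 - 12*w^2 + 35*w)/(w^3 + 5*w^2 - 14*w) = (w^2 - 12*w + 35)/(w^2 + 5*w - 14)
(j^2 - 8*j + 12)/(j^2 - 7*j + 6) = (j - 2)/(j - 1)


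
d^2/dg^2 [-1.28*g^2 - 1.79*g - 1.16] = -2.56000000000000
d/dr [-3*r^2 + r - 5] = 1 - 6*r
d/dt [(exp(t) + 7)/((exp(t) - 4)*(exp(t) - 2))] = (-exp(2*t) - 14*exp(t) + 50)*exp(t)/(exp(4*t) - 12*exp(3*t) + 52*exp(2*t) - 96*exp(t) + 64)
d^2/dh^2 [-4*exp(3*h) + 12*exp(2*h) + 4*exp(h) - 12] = (-36*exp(2*h) + 48*exp(h) + 4)*exp(h)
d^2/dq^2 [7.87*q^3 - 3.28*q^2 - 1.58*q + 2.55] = 47.22*q - 6.56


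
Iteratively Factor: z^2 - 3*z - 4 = (z + 1)*(z - 4)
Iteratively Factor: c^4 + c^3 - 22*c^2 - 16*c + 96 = (c + 4)*(c^3 - 3*c^2 - 10*c + 24) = (c + 3)*(c + 4)*(c^2 - 6*c + 8) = (c - 4)*(c + 3)*(c + 4)*(c - 2)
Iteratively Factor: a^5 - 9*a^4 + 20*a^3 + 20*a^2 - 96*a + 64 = (a - 2)*(a^4 - 7*a^3 + 6*a^2 + 32*a - 32) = (a - 4)*(a - 2)*(a^3 - 3*a^2 - 6*a + 8) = (a - 4)*(a - 2)*(a + 2)*(a^2 - 5*a + 4) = (a - 4)^2*(a - 2)*(a + 2)*(a - 1)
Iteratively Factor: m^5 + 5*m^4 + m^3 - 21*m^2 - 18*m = (m + 3)*(m^4 + 2*m^3 - 5*m^2 - 6*m) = (m + 1)*(m + 3)*(m^3 + m^2 - 6*m) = m*(m + 1)*(m + 3)*(m^2 + m - 6) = m*(m + 1)*(m + 3)^2*(m - 2)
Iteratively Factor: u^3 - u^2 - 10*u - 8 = (u + 2)*(u^2 - 3*u - 4) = (u - 4)*(u + 2)*(u + 1)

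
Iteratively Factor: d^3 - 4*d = (d - 2)*(d^2 + 2*d) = (d - 2)*(d + 2)*(d)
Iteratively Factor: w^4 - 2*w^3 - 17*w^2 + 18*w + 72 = (w - 4)*(w^3 + 2*w^2 - 9*w - 18) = (w - 4)*(w - 3)*(w^2 + 5*w + 6) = (w - 4)*(w - 3)*(w + 3)*(w + 2)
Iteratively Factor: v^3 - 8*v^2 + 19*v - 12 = (v - 3)*(v^2 - 5*v + 4) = (v - 4)*(v - 3)*(v - 1)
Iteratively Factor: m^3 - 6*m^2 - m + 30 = (m - 3)*(m^2 - 3*m - 10) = (m - 5)*(m - 3)*(m + 2)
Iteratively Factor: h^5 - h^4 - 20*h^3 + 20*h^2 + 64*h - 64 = (h - 2)*(h^4 + h^3 - 18*h^2 - 16*h + 32) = (h - 2)*(h - 1)*(h^3 + 2*h^2 - 16*h - 32) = (h - 2)*(h - 1)*(h + 4)*(h^2 - 2*h - 8) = (h - 4)*(h - 2)*(h - 1)*(h + 4)*(h + 2)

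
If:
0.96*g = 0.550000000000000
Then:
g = 0.57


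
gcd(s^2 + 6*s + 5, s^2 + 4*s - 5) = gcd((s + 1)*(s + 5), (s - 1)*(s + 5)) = s + 5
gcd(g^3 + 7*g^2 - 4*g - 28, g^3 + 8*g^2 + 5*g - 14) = g^2 + 9*g + 14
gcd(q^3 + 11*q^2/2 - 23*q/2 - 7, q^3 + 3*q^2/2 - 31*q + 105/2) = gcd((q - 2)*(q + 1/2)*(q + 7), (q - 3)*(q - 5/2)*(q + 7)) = q + 7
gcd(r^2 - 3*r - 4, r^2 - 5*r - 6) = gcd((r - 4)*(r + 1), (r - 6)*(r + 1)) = r + 1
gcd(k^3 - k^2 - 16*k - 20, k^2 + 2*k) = k + 2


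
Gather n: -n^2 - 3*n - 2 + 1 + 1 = -n^2 - 3*n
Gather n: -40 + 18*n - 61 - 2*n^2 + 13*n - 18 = -2*n^2 + 31*n - 119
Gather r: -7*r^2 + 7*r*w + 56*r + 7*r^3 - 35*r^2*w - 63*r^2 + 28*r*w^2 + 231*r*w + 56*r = 7*r^3 + r^2*(-35*w - 70) + r*(28*w^2 + 238*w + 112)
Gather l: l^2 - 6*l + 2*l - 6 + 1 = l^2 - 4*l - 5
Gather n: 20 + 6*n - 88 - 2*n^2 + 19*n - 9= -2*n^2 + 25*n - 77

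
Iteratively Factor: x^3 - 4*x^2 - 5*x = (x + 1)*(x^2 - 5*x) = (x - 5)*(x + 1)*(x)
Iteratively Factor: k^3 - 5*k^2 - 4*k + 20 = (k - 2)*(k^2 - 3*k - 10) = (k - 5)*(k - 2)*(k + 2)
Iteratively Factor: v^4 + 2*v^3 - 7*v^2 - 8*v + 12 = (v + 3)*(v^3 - v^2 - 4*v + 4) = (v - 2)*(v + 3)*(v^2 + v - 2) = (v - 2)*(v - 1)*(v + 3)*(v + 2)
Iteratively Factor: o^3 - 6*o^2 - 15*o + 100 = (o - 5)*(o^2 - o - 20) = (o - 5)^2*(o + 4)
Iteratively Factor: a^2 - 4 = (a - 2)*(a + 2)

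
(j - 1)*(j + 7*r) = j^2 + 7*j*r - j - 7*r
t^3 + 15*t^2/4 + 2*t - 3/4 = (t - 1/4)*(t + 1)*(t + 3)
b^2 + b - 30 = (b - 5)*(b + 6)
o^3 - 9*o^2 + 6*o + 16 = (o - 8)*(o - 2)*(o + 1)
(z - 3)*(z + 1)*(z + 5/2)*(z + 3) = z^4 + 7*z^3/2 - 13*z^2/2 - 63*z/2 - 45/2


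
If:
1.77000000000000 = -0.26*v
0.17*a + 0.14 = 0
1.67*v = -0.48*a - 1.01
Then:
No Solution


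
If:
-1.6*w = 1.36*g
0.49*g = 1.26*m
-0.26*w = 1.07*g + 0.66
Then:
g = -0.78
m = -0.30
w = 0.66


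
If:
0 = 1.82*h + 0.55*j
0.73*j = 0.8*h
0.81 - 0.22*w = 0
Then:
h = 0.00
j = 0.00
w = 3.68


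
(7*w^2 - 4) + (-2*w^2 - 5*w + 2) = 5*w^2 - 5*w - 2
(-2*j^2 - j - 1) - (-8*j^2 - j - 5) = 6*j^2 + 4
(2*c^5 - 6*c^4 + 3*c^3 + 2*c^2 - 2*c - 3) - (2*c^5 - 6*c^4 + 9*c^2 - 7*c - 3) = 3*c^3 - 7*c^2 + 5*c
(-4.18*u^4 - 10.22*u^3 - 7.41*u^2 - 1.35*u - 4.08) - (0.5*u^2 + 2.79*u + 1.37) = -4.18*u^4 - 10.22*u^3 - 7.91*u^2 - 4.14*u - 5.45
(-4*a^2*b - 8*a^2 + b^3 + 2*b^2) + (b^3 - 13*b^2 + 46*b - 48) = -4*a^2*b - 8*a^2 + 2*b^3 - 11*b^2 + 46*b - 48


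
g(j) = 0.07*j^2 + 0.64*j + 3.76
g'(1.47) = 0.85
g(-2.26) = 2.67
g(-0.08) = 3.71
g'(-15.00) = -1.46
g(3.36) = 6.70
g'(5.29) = 1.38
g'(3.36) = 1.11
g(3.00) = 6.31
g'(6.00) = 1.48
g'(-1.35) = 0.45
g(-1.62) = 2.91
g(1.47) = 4.85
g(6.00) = 10.12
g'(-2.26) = 0.32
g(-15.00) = 9.91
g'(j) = 0.14*j + 0.64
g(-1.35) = 3.02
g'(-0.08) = 0.63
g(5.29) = 9.10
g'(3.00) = 1.06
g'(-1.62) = 0.41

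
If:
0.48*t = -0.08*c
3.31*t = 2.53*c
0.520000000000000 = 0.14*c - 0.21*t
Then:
No Solution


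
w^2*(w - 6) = w^3 - 6*w^2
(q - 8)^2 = q^2 - 16*q + 64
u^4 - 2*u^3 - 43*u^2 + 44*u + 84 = (u - 7)*(u - 2)*(u + 1)*(u + 6)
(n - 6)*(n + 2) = n^2 - 4*n - 12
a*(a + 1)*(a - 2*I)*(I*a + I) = I*a^4 + 2*a^3 + 2*I*a^3 + 4*a^2 + I*a^2 + 2*a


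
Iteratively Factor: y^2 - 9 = (y + 3)*(y - 3)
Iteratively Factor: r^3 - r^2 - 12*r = (r + 3)*(r^2 - 4*r) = r*(r + 3)*(r - 4)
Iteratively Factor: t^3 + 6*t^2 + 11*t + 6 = (t + 3)*(t^2 + 3*t + 2) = (t + 2)*(t + 3)*(t + 1)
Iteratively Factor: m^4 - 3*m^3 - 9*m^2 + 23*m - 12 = (m - 4)*(m^3 + m^2 - 5*m + 3) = (m - 4)*(m - 1)*(m^2 + 2*m - 3) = (m - 4)*(m - 1)*(m + 3)*(m - 1)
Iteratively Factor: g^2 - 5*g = (g - 5)*(g)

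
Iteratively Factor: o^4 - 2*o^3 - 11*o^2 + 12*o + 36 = (o + 2)*(o^3 - 4*o^2 - 3*o + 18) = (o - 3)*(o + 2)*(o^2 - o - 6) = (o - 3)^2*(o + 2)*(o + 2)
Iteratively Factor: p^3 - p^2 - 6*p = (p)*(p^2 - p - 6) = p*(p - 3)*(p + 2)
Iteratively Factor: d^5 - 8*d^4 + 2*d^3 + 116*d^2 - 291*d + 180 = (d - 1)*(d^4 - 7*d^3 - 5*d^2 + 111*d - 180) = (d - 5)*(d - 1)*(d^3 - 2*d^2 - 15*d + 36) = (d - 5)*(d - 3)*(d - 1)*(d^2 + d - 12) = (d - 5)*(d - 3)*(d - 1)*(d + 4)*(d - 3)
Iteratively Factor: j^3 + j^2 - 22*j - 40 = (j - 5)*(j^2 + 6*j + 8) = (j - 5)*(j + 2)*(j + 4)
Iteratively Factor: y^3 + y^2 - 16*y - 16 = (y - 4)*(y^2 + 5*y + 4) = (y - 4)*(y + 1)*(y + 4)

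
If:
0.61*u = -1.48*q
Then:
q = -0.412162162162162*u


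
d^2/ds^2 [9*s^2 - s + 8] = 18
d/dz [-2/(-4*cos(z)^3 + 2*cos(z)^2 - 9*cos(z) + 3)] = 2*(12*cos(z)^2 - 4*cos(z) + 9)*sin(z)/(12*cos(z) - cos(2*z) + cos(3*z) - 4)^2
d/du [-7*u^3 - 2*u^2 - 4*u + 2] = -21*u^2 - 4*u - 4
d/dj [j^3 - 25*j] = 3*j^2 - 25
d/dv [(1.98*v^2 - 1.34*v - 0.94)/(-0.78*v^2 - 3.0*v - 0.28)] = (-6.9852*v^2 - 2.5752*v - 2.4448)/(0.6084*v^4 + 4.68*v^3 + 9.4368*v^2 + 1.68*v + 0.0784)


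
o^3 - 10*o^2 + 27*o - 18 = (o - 6)*(o - 3)*(o - 1)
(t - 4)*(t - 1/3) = t^2 - 13*t/3 + 4/3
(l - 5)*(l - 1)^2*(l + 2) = l^4 - 5*l^3 - 3*l^2 + 17*l - 10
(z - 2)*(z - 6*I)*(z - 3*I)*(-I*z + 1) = -I*z^4 - 8*z^3 + 2*I*z^3 + 16*z^2 + 9*I*z^2 - 18*z - 18*I*z + 36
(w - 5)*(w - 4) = w^2 - 9*w + 20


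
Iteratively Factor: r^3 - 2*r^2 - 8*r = (r)*(r^2 - 2*r - 8) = r*(r - 4)*(r + 2)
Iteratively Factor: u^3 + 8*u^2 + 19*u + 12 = (u + 3)*(u^2 + 5*u + 4) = (u + 3)*(u + 4)*(u + 1)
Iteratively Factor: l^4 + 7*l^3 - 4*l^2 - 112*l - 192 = (l + 3)*(l^3 + 4*l^2 - 16*l - 64) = (l + 3)*(l + 4)*(l^2 - 16) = (l + 3)*(l + 4)^2*(l - 4)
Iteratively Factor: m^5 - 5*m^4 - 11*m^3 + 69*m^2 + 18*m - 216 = (m - 4)*(m^4 - m^3 - 15*m^2 + 9*m + 54) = (m - 4)*(m - 3)*(m^3 + 2*m^2 - 9*m - 18) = (m - 4)*(m - 3)*(m + 2)*(m^2 - 9) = (m - 4)*(m - 3)*(m + 2)*(m + 3)*(m - 3)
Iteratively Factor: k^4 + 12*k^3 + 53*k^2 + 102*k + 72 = (k + 4)*(k^3 + 8*k^2 + 21*k + 18) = (k + 3)*(k + 4)*(k^2 + 5*k + 6) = (k + 2)*(k + 3)*(k + 4)*(k + 3)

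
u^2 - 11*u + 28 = (u - 7)*(u - 4)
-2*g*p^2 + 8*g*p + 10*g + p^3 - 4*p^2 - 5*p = (-2*g + p)*(p - 5)*(p + 1)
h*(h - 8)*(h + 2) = h^3 - 6*h^2 - 16*h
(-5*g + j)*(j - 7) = -5*g*j + 35*g + j^2 - 7*j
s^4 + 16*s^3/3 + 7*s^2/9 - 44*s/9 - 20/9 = (s - 1)*(s + 2/3)^2*(s + 5)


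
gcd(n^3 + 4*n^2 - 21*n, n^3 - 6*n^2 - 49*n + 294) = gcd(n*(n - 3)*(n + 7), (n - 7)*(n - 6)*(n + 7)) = n + 7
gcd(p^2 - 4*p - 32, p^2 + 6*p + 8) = p + 4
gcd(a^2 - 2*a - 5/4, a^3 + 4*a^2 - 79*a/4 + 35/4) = a - 5/2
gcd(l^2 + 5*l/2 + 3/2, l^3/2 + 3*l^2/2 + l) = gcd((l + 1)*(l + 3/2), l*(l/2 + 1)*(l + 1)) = l + 1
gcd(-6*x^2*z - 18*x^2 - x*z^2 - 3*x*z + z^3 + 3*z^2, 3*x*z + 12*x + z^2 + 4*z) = 1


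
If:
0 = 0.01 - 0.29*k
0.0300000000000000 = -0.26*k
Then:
No Solution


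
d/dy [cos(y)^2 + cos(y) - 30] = -sin(y) - sin(2*y)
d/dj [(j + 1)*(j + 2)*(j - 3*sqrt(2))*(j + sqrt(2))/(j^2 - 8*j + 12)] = (2*j^5 - 21*j^4 - 2*sqrt(2)*j^4 + 32*sqrt(2)*j^3 - 20*sqrt(2)*j^2 + 158*j^2 - 144*sqrt(2)*j - 72*j - 312 - 48*sqrt(2))/(j^4 - 16*j^3 + 88*j^2 - 192*j + 144)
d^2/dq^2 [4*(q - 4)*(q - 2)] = 8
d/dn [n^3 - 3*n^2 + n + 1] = 3*n^2 - 6*n + 1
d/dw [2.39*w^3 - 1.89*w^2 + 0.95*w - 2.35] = 7.17*w^2 - 3.78*w + 0.95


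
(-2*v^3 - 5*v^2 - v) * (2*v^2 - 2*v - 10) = -4*v^5 - 6*v^4 + 28*v^3 + 52*v^2 + 10*v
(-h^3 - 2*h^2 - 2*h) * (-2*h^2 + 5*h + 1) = 2*h^5 - h^4 - 7*h^3 - 12*h^2 - 2*h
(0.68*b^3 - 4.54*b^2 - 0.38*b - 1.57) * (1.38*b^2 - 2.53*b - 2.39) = 0.9384*b^5 - 7.9856*b^4 + 9.3366*b^3 + 9.6454*b^2 + 4.8803*b + 3.7523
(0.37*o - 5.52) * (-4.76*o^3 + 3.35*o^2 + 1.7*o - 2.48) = -1.7612*o^4 + 27.5147*o^3 - 17.863*o^2 - 10.3016*o + 13.6896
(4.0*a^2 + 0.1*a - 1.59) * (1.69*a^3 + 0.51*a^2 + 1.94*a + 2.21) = 6.76*a^5 + 2.209*a^4 + 5.1239*a^3 + 8.2231*a^2 - 2.8636*a - 3.5139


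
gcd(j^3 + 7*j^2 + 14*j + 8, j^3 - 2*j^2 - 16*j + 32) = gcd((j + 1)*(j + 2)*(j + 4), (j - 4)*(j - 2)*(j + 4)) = j + 4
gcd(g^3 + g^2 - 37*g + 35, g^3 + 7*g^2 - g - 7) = g^2 + 6*g - 7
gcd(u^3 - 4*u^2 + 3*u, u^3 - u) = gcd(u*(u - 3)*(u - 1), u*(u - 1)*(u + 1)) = u^2 - u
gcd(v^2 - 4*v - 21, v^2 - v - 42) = v - 7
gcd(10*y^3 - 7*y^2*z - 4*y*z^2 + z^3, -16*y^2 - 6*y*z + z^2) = 2*y + z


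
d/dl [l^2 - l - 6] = 2*l - 1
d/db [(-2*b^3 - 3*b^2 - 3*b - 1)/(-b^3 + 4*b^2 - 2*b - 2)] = (-11*b^4 + 2*b^3 + 27*b^2 + 20*b + 4)/(b^6 - 8*b^5 + 20*b^4 - 12*b^3 - 12*b^2 + 8*b + 4)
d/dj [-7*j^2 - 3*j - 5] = -14*j - 3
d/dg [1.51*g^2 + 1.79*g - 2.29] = 3.02*g + 1.79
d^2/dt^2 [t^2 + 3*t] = 2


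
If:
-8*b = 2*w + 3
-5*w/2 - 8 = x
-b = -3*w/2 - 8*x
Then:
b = 145/292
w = -509/146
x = 209/292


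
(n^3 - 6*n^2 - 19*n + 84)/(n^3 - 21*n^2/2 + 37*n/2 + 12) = 2*(n^2 - 3*n - 28)/(2*n^2 - 15*n - 8)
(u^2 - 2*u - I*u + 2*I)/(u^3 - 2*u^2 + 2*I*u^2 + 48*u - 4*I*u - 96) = (u - I)/(u^2 + 2*I*u + 48)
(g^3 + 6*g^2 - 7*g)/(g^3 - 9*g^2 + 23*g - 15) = g*(g + 7)/(g^2 - 8*g + 15)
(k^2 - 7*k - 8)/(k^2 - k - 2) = (k - 8)/(k - 2)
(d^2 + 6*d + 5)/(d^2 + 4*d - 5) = (d + 1)/(d - 1)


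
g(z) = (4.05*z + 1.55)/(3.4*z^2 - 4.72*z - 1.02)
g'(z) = (4.72 - 6.8*z)*(4.05*z + 1.55)/(3.4*z^2 - 4.72*z - 1.02)^2 + 4.05/(3.4*z^2 - 4.72*z - 1.02) = (-13.77*z^2 - 10.54*z + 3.185)/(11.56*z^4 - 32.096*z^3 + 15.3424*z^2 + 9.6288*z + 1.0404)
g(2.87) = 0.98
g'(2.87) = -0.78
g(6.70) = 0.24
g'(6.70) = -0.05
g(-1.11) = -0.35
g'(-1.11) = -0.03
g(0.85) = -1.94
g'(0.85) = -2.37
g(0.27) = -1.29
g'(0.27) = -0.16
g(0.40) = -1.34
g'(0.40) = -0.58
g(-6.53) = -0.14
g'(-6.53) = -0.02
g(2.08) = 2.58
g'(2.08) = -5.22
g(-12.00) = -0.09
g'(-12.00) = -0.01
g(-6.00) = -0.15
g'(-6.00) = -0.02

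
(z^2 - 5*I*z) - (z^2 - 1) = -5*I*z + 1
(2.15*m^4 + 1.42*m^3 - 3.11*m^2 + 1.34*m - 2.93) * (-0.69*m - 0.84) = -1.4835*m^5 - 2.7858*m^4 + 0.9531*m^3 + 1.6878*m^2 + 0.8961*m + 2.4612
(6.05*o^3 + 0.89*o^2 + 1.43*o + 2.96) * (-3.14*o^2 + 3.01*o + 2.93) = -18.997*o^5 + 15.4159*o^4 + 15.9152*o^3 - 2.3824*o^2 + 13.0995*o + 8.6728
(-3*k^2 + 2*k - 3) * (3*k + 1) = -9*k^3 + 3*k^2 - 7*k - 3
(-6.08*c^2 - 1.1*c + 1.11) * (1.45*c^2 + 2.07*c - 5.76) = -8.816*c^4 - 14.1806*c^3 + 34.3533*c^2 + 8.6337*c - 6.3936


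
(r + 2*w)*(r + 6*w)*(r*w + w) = r^3*w + 8*r^2*w^2 + r^2*w + 12*r*w^3 + 8*r*w^2 + 12*w^3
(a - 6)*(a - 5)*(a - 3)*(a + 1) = a^4 - 13*a^3 + 49*a^2 - 27*a - 90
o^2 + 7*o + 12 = (o + 3)*(o + 4)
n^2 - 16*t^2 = (n - 4*t)*(n + 4*t)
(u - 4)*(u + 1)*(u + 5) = u^3 + 2*u^2 - 19*u - 20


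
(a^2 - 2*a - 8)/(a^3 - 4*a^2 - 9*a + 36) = (a + 2)/(a^2 - 9)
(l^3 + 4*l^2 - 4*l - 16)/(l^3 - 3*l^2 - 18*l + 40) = (l + 2)/(l - 5)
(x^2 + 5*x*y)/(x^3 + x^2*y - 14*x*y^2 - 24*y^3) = x*(x + 5*y)/(x^3 + x^2*y - 14*x*y^2 - 24*y^3)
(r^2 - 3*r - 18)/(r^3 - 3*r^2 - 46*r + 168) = (r + 3)/(r^2 + 3*r - 28)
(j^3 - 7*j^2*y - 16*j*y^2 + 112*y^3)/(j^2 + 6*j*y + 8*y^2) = (j^2 - 11*j*y + 28*y^2)/(j + 2*y)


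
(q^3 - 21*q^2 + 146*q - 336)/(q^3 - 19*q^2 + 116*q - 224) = (q - 6)/(q - 4)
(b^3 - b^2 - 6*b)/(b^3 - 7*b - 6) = b/(b + 1)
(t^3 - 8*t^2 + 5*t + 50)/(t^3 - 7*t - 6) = (t^2 - 10*t + 25)/(t^2 - 2*t - 3)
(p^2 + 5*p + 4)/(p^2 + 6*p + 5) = (p + 4)/(p + 5)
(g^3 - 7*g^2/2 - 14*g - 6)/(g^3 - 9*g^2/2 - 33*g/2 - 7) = (g - 6)/(g - 7)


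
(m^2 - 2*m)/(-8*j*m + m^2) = (2 - m)/(8*j - m)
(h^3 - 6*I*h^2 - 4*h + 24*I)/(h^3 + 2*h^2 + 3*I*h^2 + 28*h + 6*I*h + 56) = (h^2 + h*(-2 - 6*I) + 12*I)/(h^2 + 3*I*h + 28)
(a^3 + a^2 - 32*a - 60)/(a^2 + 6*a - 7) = (a^3 + a^2 - 32*a - 60)/(a^2 + 6*a - 7)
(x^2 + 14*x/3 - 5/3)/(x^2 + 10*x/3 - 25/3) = (3*x - 1)/(3*x - 5)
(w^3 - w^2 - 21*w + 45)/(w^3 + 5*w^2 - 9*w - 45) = (w - 3)/(w + 3)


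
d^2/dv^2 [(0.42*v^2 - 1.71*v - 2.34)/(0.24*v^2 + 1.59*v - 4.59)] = (2.77555756156289e-17*v^4 - 0.517536*v^3 + 1.967328*v^2 - 16.66008*v - 24.249294)/(0.013824*v^6 + 0.274752*v^5 + 1.02708*v^4 - 6.489585*v^3 - 19.642905*v^2 + 100.494837*v - 96.702579)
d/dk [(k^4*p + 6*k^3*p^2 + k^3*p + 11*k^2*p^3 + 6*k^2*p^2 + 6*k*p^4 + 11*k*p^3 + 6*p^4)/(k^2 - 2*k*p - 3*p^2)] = p*(2*k^3 - 4*k^2*p + k^2 - 30*k*p^2 - 6*k*p - 18*p^3 - 21*p^2)/(k^2 - 6*k*p + 9*p^2)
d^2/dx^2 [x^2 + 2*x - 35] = 2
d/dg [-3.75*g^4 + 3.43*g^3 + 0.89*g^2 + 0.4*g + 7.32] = -15.0*g^3 + 10.29*g^2 + 1.78*g + 0.4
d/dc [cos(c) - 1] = -sin(c)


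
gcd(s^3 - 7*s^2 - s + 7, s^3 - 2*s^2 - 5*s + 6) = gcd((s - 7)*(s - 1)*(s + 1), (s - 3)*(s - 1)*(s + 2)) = s - 1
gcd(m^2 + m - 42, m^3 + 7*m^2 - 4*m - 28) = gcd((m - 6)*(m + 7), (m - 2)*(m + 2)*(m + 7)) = m + 7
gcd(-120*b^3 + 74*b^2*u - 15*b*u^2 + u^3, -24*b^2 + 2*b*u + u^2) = -4*b + u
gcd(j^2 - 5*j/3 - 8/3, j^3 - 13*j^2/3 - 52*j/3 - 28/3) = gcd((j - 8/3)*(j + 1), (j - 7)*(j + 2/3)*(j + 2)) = 1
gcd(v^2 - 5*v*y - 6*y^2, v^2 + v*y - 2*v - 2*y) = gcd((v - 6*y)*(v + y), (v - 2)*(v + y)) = v + y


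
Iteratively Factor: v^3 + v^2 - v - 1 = (v - 1)*(v^2 + 2*v + 1) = (v - 1)*(v + 1)*(v + 1)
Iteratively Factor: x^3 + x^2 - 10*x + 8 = (x - 1)*(x^2 + 2*x - 8) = (x - 2)*(x - 1)*(x + 4)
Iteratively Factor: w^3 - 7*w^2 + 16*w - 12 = (w - 2)*(w^2 - 5*w + 6) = (w - 2)^2*(w - 3)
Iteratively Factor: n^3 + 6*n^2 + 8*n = (n + 4)*(n^2 + 2*n) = n*(n + 4)*(n + 2)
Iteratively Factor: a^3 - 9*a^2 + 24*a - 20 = (a - 2)*(a^2 - 7*a + 10) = (a - 5)*(a - 2)*(a - 2)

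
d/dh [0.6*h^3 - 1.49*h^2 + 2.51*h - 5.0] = 1.8*h^2 - 2.98*h + 2.51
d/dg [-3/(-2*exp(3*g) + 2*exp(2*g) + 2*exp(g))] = 3*(-3*exp(2*g) + 2*exp(g) + 1)*exp(-g)/(2*(-exp(2*g) + exp(g) + 1)^2)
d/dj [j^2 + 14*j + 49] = 2*j + 14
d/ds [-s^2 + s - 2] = 1 - 2*s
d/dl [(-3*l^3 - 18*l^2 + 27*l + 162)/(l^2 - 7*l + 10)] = 3*(-l^4 + 14*l^3 + 3*l^2 - 228*l + 468)/(l^4 - 14*l^3 + 69*l^2 - 140*l + 100)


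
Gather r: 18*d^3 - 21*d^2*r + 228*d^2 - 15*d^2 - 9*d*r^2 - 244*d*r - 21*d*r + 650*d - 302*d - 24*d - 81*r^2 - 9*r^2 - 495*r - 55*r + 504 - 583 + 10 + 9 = 18*d^3 + 213*d^2 + 324*d + r^2*(-9*d - 90) + r*(-21*d^2 - 265*d - 550) - 60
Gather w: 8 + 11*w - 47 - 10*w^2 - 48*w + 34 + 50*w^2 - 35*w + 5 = 40*w^2 - 72*w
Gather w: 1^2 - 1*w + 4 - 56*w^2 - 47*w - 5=-56*w^2 - 48*w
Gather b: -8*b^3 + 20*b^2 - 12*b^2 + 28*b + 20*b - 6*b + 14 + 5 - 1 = -8*b^3 + 8*b^2 + 42*b + 18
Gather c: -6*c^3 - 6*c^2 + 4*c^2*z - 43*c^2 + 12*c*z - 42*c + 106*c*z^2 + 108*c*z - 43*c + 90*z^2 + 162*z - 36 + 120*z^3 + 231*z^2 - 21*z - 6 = -6*c^3 + c^2*(4*z - 49) + c*(106*z^2 + 120*z - 85) + 120*z^3 + 321*z^2 + 141*z - 42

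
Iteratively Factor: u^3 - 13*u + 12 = (u + 4)*(u^2 - 4*u + 3) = (u - 1)*(u + 4)*(u - 3)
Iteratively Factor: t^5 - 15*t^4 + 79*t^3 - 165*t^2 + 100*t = (t - 4)*(t^4 - 11*t^3 + 35*t^2 - 25*t) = (t - 4)*(t - 1)*(t^3 - 10*t^2 + 25*t) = (t - 5)*(t - 4)*(t - 1)*(t^2 - 5*t) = t*(t - 5)*(t - 4)*(t - 1)*(t - 5)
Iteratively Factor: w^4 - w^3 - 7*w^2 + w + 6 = (w + 1)*(w^3 - 2*w^2 - 5*w + 6) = (w - 1)*(w + 1)*(w^2 - w - 6) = (w - 1)*(w + 1)*(w + 2)*(w - 3)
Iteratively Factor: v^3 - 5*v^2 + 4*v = (v - 4)*(v^2 - v) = (v - 4)*(v - 1)*(v)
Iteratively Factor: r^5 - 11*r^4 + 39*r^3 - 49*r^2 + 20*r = (r - 1)*(r^4 - 10*r^3 + 29*r^2 - 20*r) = (r - 1)^2*(r^3 - 9*r^2 + 20*r) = (r - 5)*(r - 1)^2*(r^2 - 4*r) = (r - 5)*(r - 4)*(r - 1)^2*(r)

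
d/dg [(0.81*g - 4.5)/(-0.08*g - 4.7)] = (-0.33336*g - 19.5849)/(0.08*g + 4.7)^3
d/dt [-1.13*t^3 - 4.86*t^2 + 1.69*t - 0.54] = -3.39*t^2 - 9.72*t + 1.69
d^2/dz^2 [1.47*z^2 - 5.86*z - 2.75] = 2.94000000000000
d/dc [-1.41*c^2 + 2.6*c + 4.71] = 2.6 - 2.82*c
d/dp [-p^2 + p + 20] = 1 - 2*p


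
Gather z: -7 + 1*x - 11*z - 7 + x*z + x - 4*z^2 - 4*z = 2*x - 4*z^2 + z*(x - 15) - 14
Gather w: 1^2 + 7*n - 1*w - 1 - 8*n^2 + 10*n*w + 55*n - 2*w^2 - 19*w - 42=-8*n^2 + 62*n - 2*w^2 + w*(10*n - 20) - 42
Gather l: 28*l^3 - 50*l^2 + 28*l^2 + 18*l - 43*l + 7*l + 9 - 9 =28*l^3 - 22*l^2 - 18*l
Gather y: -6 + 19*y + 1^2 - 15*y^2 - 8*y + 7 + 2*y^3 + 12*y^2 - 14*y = 2*y^3 - 3*y^2 - 3*y + 2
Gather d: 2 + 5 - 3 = 4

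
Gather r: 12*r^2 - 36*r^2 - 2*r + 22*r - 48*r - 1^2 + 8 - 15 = -24*r^2 - 28*r - 8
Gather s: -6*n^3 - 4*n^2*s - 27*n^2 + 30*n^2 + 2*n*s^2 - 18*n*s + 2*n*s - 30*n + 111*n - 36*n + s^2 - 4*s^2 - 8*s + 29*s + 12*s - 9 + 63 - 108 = -6*n^3 + 3*n^2 + 45*n + s^2*(2*n - 3) + s*(-4*n^2 - 16*n + 33) - 54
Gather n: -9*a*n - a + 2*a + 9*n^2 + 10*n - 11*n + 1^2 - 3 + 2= a + 9*n^2 + n*(-9*a - 1)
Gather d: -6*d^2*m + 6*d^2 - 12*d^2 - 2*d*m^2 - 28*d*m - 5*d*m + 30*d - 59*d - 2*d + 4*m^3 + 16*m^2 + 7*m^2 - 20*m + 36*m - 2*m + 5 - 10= d^2*(-6*m - 6) + d*(-2*m^2 - 33*m - 31) + 4*m^3 + 23*m^2 + 14*m - 5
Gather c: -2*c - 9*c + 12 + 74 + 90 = 176 - 11*c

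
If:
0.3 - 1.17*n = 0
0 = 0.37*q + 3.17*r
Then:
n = 0.26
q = -8.56756756756757*r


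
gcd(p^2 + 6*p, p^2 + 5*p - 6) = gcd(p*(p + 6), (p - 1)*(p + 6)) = p + 6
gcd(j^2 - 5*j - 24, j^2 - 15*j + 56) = j - 8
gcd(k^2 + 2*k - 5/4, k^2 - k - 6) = 1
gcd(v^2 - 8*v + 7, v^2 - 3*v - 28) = v - 7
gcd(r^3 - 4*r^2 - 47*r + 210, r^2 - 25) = r - 5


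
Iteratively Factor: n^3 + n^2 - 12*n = (n - 3)*(n^2 + 4*n) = n*(n - 3)*(n + 4)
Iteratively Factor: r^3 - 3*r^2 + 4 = (r + 1)*(r^2 - 4*r + 4) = (r - 2)*(r + 1)*(r - 2)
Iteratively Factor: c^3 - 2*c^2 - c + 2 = (c - 1)*(c^2 - c - 2) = (c - 2)*(c - 1)*(c + 1)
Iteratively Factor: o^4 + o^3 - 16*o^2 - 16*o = (o + 1)*(o^3 - 16*o) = (o - 4)*(o + 1)*(o^2 + 4*o) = o*(o - 4)*(o + 1)*(o + 4)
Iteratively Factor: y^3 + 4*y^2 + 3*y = (y + 3)*(y^2 + y) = (y + 1)*(y + 3)*(y)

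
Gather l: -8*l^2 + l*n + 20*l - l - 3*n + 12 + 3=-8*l^2 + l*(n + 19) - 3*n + 15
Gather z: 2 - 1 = 1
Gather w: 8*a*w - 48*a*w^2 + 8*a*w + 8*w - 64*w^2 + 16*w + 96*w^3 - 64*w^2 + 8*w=96*w^3 + w^2*(-48*a - 128) + w*(16*a + 32)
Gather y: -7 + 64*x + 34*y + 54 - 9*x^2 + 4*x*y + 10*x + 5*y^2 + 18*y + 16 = -9*x^2 + 74*x + 5*y^2 + y*(4*x + 52) + 63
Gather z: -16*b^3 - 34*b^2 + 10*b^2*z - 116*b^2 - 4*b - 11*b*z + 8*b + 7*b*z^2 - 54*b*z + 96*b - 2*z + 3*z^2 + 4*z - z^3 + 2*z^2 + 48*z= -16*b^3 - 150*b^2 + 100*b - z^3 + z^2*(7*b + 5) + z*(10*b^2 - 65*b + 50)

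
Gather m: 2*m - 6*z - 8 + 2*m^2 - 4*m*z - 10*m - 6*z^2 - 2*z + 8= 2*m^2 + m*(-4*z - 8) - 6*z^2 - 8*z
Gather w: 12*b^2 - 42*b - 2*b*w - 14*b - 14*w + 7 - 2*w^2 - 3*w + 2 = 12*b^2 - 56*b - 2*w^2 + w*(-2*b - 17) + 9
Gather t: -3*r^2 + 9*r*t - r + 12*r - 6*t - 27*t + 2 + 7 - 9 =-3*r^2 + 11*r + t*(9*r - 33)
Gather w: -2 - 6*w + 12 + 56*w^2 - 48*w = 56*w^2 - 54*w + 10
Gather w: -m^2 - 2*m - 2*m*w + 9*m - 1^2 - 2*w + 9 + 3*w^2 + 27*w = -m^2 + 7*m + 3*w^2 + w*(25 - 2*m) + 8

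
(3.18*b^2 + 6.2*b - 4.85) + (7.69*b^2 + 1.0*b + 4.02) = 10.87*b^2 + 7.2*b - 0.83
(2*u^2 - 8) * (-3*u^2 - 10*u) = -6*u^4 - 20*u^3 + 24*u^2 + 80*u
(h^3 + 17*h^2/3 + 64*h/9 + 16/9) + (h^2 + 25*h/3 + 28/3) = h^3 + 20*h^2/3 + 139*h/9 + 100/9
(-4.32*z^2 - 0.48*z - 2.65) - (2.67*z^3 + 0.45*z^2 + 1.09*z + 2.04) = -2.67*z^3 - 4.77*z^2 - 1.57*z - 4.69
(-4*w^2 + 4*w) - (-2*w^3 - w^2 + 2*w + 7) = 2*w^3 - 3*w^2 + 2*w - 7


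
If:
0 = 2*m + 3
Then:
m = -3/2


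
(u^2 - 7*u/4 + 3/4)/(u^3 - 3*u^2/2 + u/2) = (4*u - 3)/(2*u*(2*u - 1))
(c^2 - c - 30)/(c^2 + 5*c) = (c - 6)/c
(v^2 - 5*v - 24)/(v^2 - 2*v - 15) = (v - 8)/(v - 5)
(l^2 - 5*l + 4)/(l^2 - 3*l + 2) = (l - 4)/(l - 2)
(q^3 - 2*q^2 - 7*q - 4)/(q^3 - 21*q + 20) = (q^2 + 2*q + 1)/(q^2 + 4*q - 5)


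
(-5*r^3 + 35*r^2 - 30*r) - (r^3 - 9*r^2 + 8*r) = -6*r^3 + 44*r^2 - 38*r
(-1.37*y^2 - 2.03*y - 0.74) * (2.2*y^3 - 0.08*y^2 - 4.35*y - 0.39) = -3.014*y^5 - 4.3564*y^4 + 4.4939*y^3 + 9.424*y^2 + 4.0107*y + 0.2886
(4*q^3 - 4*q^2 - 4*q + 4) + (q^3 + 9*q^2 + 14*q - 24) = 5*q^3 + 5*q^2 + 10*q - 20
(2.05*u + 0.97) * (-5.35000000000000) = -10.9675*u - 5.1895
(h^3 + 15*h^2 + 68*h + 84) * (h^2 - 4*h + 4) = h^5 + 11*h^4 + 12*h^3 - 128*h^2 - 64*h + 336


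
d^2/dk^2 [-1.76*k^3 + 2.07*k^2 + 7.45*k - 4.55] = 4.14 - 10.56*k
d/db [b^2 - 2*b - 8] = 2*b - 2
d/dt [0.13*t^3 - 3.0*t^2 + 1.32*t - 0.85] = 0.39*t^2 - 6.0*t + 1.32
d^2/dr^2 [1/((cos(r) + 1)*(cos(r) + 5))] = (-4*sin(r)^4 + 18*sin(r)^2 + 105*cos(r)/2 - 9*cos(3*r)/2 + 48)/((cos(r) + 1)^3*(cos(r) + 5)^3)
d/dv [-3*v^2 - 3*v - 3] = -6*v - 3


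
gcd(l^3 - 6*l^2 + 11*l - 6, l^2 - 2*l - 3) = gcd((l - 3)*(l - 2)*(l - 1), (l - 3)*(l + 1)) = l - 3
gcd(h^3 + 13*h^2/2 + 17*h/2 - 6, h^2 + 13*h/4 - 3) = h + 4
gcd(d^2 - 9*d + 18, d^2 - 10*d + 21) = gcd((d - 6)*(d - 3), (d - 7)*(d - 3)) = d - 3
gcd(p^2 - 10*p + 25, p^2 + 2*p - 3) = 1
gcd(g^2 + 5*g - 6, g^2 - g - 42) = g + 6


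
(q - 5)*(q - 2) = q^2 - 7*q + 10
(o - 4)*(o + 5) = o^2 + o - 20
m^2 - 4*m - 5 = (m - 5)*(m + 1)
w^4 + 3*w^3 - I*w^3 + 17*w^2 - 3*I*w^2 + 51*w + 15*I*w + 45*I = (w + 3)*(w - 5*I)*(w + I)*(w + 3*I)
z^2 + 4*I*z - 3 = (z + I)*(z + 3*I)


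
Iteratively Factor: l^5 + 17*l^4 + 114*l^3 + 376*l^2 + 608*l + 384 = (l + 4)*(l^4 + 13*l^3 + 62*l^2 + 128*l + 96) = (l + 2)*(l + 4)*(l^3 + 11*l^2 + 40*l + 48) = (l + 2)*(l + 4)^2*(l^2 + 7*l + 12) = (l + 2)*(l + 4)^3*(l + 3)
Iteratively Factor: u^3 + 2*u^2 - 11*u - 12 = (u - 3)*(u^2 + 5*u + 4) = (u - 3)*(u + 1)*(u + 4)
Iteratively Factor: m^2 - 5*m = (m - 5)*(m)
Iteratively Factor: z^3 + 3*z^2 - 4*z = (z + 4)*(z^2 - z) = z*(z + 4)*(z - 1)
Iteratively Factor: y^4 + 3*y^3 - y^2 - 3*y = (y + 1)*(y^3 + 2*y^2 - 3*y) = (y + 1)*(y + 3)*(y^2 - y) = (y - 1)*(y + 1)*(y + 3)*(y)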